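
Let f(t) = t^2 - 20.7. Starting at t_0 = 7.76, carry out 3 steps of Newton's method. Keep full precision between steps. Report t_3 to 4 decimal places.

4.5499

f'(t) = 2t
t_0 = 7.760000: f = 39.517600, f' = 15.520000 → t_1 = 7.760000 - (39.517600)/(15.520000) = 5.213763
t_1 = 5.213763: f = 6.483323, f' = 10.427526 → t_2 = 5.213763 - (6.483323)/(10.427526) = 4.592012
t_2 = 4.592012: f = 0.386574, f' = 9.184024 → t_3 = 4.592012 - (0.386574)/(9.184024) = 4.549920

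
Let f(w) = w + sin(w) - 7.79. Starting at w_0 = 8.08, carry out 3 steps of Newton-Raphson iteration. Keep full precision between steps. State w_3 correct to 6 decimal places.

7.076721

f'(w) = 1 + cos(w)
w_0 = 8.080000: f = 1.264566, f' = 0.775901 → w_1 = 8.080000 - (1.264566)/(0.775901) = 6.450196
w_1 = 6.450196: f = -1.173568, f' = 1.986086 → w_2 = 6.450196 - (-1.173568)/(1.986086) = 7.041091
w_2 = 7.041091: f = -0.061507, f' = 1.726277 → w_3 = 7.041091 - (-0.061507)/(1.726277) = 7.076721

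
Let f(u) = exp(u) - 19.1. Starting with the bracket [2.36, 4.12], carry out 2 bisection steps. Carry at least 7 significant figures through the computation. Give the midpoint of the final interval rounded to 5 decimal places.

3.02000

f(2.360000) = -8.509049, f(4.120000) = 42.459242 (opposite signs)
step 1: m = 3.240000, f(m) = 6.433722 > 0 → root in [2.360000, 3.240000]
step 2: m = 2.800000, f(m) = -2.655353 < 0 → root in [2.800000, 3.240000]
Midpoint of [2.800000, 3.240000] = 3.020000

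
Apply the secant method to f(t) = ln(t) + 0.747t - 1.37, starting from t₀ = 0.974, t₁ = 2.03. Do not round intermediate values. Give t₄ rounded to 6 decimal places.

1.391649

Secant update: t_(k+1) = t_k − f(t_k)·(t_k − t_(k-1))/(f(t_k) − f(t_(k-1))).
f(t_0) = -0.668766, f(t_1) = 0.854446
t_2 = 2.030000 - (0.854446)·(2.030000 - 0.974000)/(0.854446 - (-0.668766)) = 1.437637; f(t_2) = 0.066915
t_3 = 1.437637 - (0.066915)·(1.437637 - 2.030000)/(0.066915 - (0.854446)) = 1.387305; f(t_3) = -0.006321
t_4 = 1.387305 - (-0.006321)·(1.387305 - 1.437637)/(-0.006321 - (0.066915)) = 1.391649; f(t_4) = 0.000051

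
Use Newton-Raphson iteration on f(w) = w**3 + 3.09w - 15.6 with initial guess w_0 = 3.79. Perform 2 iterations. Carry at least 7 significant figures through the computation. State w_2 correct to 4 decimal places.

f'(w) = 3w**2 + 3.09
w_0 = 3.790000: f = 50.551039, f' = 46.182300 → w_1 = 3.790000 - (50.551039)/(46.182300) = 2.695402
w_1 = 2.695402: f = 12.311413, f' = 24.885581 → w_2 = 2.695402 - (12.311413)/(24.885581) = 2.200682

2.2007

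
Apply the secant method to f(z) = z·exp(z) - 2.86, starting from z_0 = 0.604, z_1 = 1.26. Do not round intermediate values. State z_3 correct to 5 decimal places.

1.01284

f(z_0) = -1.755029, f(z_1) = 1.582031
z_2 = 1.260000 - (1.582031)·(1.260000 - 0.604000)/(1.582031 - (-1.755029)) = 0.949004; f(z_2) = -0.408594
z_3 = 0.949004 - (-0.408594)·(0.949004 - 1.260000)/(-0.408594 - (1.582031)) = 1.012839; f(z_3) = -0.071243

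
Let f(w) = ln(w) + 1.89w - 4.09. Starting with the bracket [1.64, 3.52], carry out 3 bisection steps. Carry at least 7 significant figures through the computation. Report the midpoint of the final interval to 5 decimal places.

1.75750

f(1.640000) = -0.495704, f(3.520000) = 3.821261 (opposite signs)
step 1: m = 2.580000, f(m) = 1.733989 > 0 → root in [1.640000, 2.580000]
step 2: m = 2.110000, f(m) = 0.644588 > 0 → root in [1.640000, 2.110000]
step 3: m = 1.875000, f(m) = 0.082359 > 0 → root in [1.640000, 1.875000]
Midpoint of [1.640000, 1.875000] = 1.757500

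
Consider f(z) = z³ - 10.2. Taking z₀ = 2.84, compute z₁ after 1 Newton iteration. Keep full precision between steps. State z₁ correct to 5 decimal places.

Newton update: z ← z − f(z)/f'(z).
f'(z) = 3z²
z_0 = 2.840000: f = 12.706304, f' = 24.196800 → z_1 = 2.840000 - (12.706304)/(24.196800) = 2.314877

2.31488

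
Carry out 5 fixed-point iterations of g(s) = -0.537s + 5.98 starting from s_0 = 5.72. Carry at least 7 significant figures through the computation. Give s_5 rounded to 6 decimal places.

3.809008

s_1 = g(5.720000) = 2.908360
s_2 = g(2.908360) = 4.418211
s_3 = g(4.418211) = 3.607421
s_4 = g(3.607421) = 4.042815
s_5 = g(4.042815) = 3.809008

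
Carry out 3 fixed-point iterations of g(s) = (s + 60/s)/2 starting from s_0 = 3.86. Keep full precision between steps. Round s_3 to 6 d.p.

7.748414

s_1 = g(3.860000) = 9.702021
s_2 = g(9.702021) = 7.943150
s_3 = g(7.943150) = 7.748414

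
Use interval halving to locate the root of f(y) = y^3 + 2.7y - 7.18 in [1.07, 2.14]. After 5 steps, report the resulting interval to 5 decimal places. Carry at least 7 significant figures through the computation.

[1.47125, 1.50469]

f(1.070000) = -3.065957, f(2.140000) = 8.398344 (opposite signs)
step 1: m = 1.605000, f(m) = 1.288020 > 0 → root in [1.070000, 1.605000]
step 2: m = 1.337500, f(m) = -1.176088 < 0 → root in [1.337500, 1.605000]
step 3: m = 1.471250, f(m) = -0.022992 < 0 → root in [1.471250, 1.605000]
step 4: m = 1.538125, f(m) = 0.611877 > 0 → root in [1.471250, 1.538125]
step 5: m = 1.504687, f(m) = 0.289396 > 0 → root in [1.471250, 1.504687]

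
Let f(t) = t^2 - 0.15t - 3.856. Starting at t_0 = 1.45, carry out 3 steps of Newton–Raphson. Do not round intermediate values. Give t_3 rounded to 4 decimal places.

f'(t) = 2t - 0.15
t_0 = 1.450000: f = -1.971000, f' = 2.750000 → t_1 = 1.450000 - (-1.971000)/(2.750000) = 2.166727
t_1 = 2.166727: f = 0.513698, f' = 4.183455 → t_2 = 2.166727 - (0.513698)/(4.183455) = 2.043934
t_2 = 2.043934: f = 0.015078, f' = 3.937869 → t_3 = 2.043934 - (0.015078)/(3.937869) = 2.040106

2.0401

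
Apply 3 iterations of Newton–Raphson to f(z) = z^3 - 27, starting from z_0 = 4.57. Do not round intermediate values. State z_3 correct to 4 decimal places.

3.0013

Newton update: z ← z − f(z)/f'(z).
f'(z) = 3z^2
z_0 = 4.570000: f = 68.443993, f' = 62.654700 → z_1 = 4.570000 - (68.443993)/(62.654700) = 3.477600
z_1 = 3.477600: f = 15.057058, f' = 36.281106 → z_2 = 3.477600 - (15.057058)/(36.281106) = 3.062589
z_2 = 3.062589: f = 1.725405, f' = 28.138355 → z_3 = 3.062589 - (1.725405)/(28.138355) = 3.001270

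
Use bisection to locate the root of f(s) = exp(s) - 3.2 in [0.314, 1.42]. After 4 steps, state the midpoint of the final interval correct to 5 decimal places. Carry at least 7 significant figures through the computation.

f(0.314000) = -1.831110, f(1.420000) = 0.937120 (opposite signs)
step 1: m = 0.867000, f(m) = -0.820239 < 0 → root in [0.867000, 1.420000]
step 2: m = 1.143500, f(m) = -0.062269 < 0 → root in [1.143500, 1.420000]
step 3: m = 1.281750, f(m) = 0.402939 > 0 → root in [1.143500, 1.281750]
step 4: m = 1.212625, f(m) = 0.162299 > 0 → root in [1.143500, 1.212625]
Midpoint of [1.143500, 1.212625] = 1.178063

1.17806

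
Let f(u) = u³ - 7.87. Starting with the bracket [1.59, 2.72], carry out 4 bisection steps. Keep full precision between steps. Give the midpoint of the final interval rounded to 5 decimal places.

1.97844

f(1.590000) = -3.850321, f(2.720000) = 12.253648 (opposite signs)
step 1: m = 2.155000, f(m) = 2.137874 > 0 → root in [1.590000, 2.155000]
step 2: m = 1.872500, f(m) = -1.304535 < 0 → root in [1.872500, 2.155000]
step 3: m = 2.013750, f(m) = 0.296137 > 0 → root in [1.872500, 2.013750]
step 4: m = 1.943125, f(m) = -0.533275 < 0 → root in [1.943125, 2.013750]
Midpoint of [1.943125, 2.013750] = 1.978438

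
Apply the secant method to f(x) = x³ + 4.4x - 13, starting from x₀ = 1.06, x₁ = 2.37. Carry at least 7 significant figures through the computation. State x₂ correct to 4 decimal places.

Secant update: x_(k+1) = x_k − f(x_k)·(x_k − x_(k-1))/(f(x_k) − f(x_(k-1))).
f(x_0) = -7.144984, f(x_1) = 10.740053
x_2 = 2.370000 - (10.740053)·(2.370000 - 1.060000)/(10.740053 - (-7.144984)) = 1.583339; f(x_2) = -2.063943

1.5833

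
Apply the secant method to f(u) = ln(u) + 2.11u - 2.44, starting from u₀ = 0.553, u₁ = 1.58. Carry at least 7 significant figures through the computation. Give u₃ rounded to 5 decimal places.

Secant update: u_(k+1) = u_k − f(u_k)·(u_k − u_(k-1))/(f(u_k) − f(u_(k-1))).
f(u_0) = -1.865567, f(u_1) = 1.351225
u_2 = 1.580000 - (1.351225)·(1.580000 - 0.553000)/(1.351225 - (-1.865567)) = 1.148605; f(u_2) = 0.122105
u_3 = 1.148605 - (0.122105)·(1.148605 - 1.580000)/(0.122105 - (1.351225)) = 1.105749; f(u_3) = -0.006347

1.10575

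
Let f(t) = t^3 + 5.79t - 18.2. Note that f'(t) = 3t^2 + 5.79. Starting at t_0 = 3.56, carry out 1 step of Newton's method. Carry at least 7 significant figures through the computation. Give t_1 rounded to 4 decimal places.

Newton update: t ← t − f(t)/f'(t).
t_0 = 3.560000: f = 47.530416, f' = 43.810800 → t_1 = 3.560000 - (47.530416)/(43.810800) = 2.475098

2.4751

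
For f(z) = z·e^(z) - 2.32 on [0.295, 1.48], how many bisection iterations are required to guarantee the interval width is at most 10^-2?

Initial width b − a = 1.48 − 0.295 = 1.185000.
After n steps the width is (b−a)/2^n; need (b−a)/2^n ≤ 10^-2.
So n ≥ log₂(1.185000/10^-2) = log₂(118.5000) ≈ 6.8887.
Hence n = 7.

7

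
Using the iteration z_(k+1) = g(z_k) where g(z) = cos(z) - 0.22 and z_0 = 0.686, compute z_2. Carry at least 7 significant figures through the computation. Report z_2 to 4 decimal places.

z_1 = g(0.686000) = 0.553786
z_2 = g(0.553786) = 0.630540

0.6305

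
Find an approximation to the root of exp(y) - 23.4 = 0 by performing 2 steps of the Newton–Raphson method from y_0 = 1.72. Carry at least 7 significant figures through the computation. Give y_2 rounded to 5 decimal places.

4.08264

Newton update: y ← y − f(y)/f'(y).
f'(y) = exp(y)
y_0 = 1.720000: f = -17.815472, f' = 5.584528 → y_1 = 1.720000 - (-17.815472)/(5.584528) = 4.910148
y_1 = 4.910148: f = 112.259472, f' = 135.659472 → y_2 = 4.910148 - (112.259472)/(135.659472) = 4.082639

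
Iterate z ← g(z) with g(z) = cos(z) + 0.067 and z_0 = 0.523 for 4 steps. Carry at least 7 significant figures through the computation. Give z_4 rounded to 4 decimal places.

0.7227

z_1 = g(0.523000) = 0.933325
z_2 = g(0.933325) = 0.662166
z_3 = g(0.662166) = 0.855663
z_4 = g(0.855663) = 0.722718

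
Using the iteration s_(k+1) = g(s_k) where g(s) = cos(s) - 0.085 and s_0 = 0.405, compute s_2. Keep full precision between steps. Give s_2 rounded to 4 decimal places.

s_1 = g(0.405000) = 0.834102
s_2 = g(0.834102) = 0.586843

0.5868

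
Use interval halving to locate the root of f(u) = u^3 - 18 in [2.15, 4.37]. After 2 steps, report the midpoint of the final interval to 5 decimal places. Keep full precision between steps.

f(2.150000) = -8.061625, f(4.370000) = 65.453453 (opposite signs)
step 1: m = 3.260000, f(m) = 16.645976 > 0 → root in [2.150000, 3.260000]
step 2: m = 2.705000, f(m) = 1.792553 > 0 → root in [2.150000, 2.705000]
Midpoint of [2.150000, 2.705000] = 2.427500

2.42750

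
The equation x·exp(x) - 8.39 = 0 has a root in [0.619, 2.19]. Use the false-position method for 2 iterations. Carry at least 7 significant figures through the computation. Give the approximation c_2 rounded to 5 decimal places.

f(0.619000) = -7.240474, f(2.190000) = 11.178117
step 1: c = 1.236571, f(c) = -4.131517 < 0 → new bracket [1.236571, 2.190000]
step 2: c = 1.493867, f(c) = -1.735888 < 0 → new bracket [1.493867, 2.190000]

1.49387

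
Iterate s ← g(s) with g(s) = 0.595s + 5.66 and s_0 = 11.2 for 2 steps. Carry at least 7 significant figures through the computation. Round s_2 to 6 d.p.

12.992780

s_1 = g(11.200000) = 12.324000
s_2 = g(12.324000) = 12.992780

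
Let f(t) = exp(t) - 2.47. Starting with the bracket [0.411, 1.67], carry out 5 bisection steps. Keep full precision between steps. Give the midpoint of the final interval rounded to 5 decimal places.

f(0.411000) = -0.961675, f(1.670000) = 2.842168 (opposite signs)
step 1: m = 1.040500, f(m) = 0.360632 > 0 → root in [0.411000, 1.040500]
step 2: m = 0.725750, f(m) = -0.403720 < 0 → root in [0.725750, 1.040500]
step 3: m = 0.883125, f(m) = -0.051554 < 0 → root in [0.883125, 1.040500]
step 4: m = 0.961812, f(m) = 0.146434 > 0 → root in [0.883125, 0.961812]
step 5: m = 0.922469, f(m) = 0.045493 > 0 → root in [0.883125, 0.922469]
Midpoint of [0.883125, 0.922469] = 0.902797

0.90280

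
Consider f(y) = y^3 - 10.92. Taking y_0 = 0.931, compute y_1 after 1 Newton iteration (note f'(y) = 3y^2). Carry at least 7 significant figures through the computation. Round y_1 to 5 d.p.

4.82021

y_0 = 0.931000: f = -10.113046, f' = 2.600283 → y_1 = 0.931000 - (-10.113046)/(2.600283) = 4.820210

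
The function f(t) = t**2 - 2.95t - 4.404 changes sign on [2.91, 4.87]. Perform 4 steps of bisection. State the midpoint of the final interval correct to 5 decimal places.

4.07375

f(2.910000) = -4.520400, f(4.870000) = 4.946400 (opposite signs)
step 1: m = 3.890000, f(m) = -0.747400 < 0 → root in [3.890000, 4.870000]
step 2: m = 4.380000, f(m) = 1.859400 > 0 → root in [3.890000, 4.380000]
step 3: m = 4.135000, f(m) = 0.495975 > 0 → root in [3.890000, 4.135000]
step 4: m = 4.012500, f(m) = -0.140719 < 0 → root in [4.012500, 4.135000]
Midpoint of [4.012500, 4.135000] = 4.073750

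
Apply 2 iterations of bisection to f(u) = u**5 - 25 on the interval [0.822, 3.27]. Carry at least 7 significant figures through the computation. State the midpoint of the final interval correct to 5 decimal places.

f(0.822000) = -24.624717, f(3.270000) = 348.885621 (opposite signs)
step 1: m = 2.046000, f(m) = 10.853218 > 0 → root in [0.822000, 2.046000]
step 2: m = 1.434000, f(m) = -18.936188 < 0 → root in [1.434000, 2.046000]
Midpoint of [1.434000, 2.046000] = 1.740000

1.74000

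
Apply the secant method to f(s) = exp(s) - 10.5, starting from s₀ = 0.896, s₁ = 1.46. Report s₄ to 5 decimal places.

f(s_0) = -8.050216, f(s_1) = -6.194040
s_2 = 1.460000 - (-6.194040)·(1.460000 - 0.896000)/(-6.194040 - (-8.050216)) = 3.342063; f(s_2) = 17.777406
s_3 = 3.342063 - (17.777406)·(3.342063 - 1.460000)/(17.777406 - (-6.194040)) = 1.946311; f(s_3) = -3.497194
s_4 = 1.946311 - (-3.497194)·(1.946311 - 3.342063)/(-3.497194 - (17.777406)) = 2.175750; f(s_4) = -1.691214

2.17575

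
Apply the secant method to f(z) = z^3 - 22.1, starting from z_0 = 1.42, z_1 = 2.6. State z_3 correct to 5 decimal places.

Secant update: z_(k+1) = z_k − f(z_k)·(z_k − z_(k-1))/(f(z_k) − f(z_(k-1))).
f(z_0) = -19.236712, f(z_1) = -4.524000
z_2 = 2.600000 - (-4.524000)·(2.600000 - 1.420000)/(-4.524000 - (-19.236712)) = 2.962837; f(z_2) = 3.908984
z_3 = 2.962837 - (3.908984)·(2.962837 - 2.600000)/(3.908984 - (-4.524000)) = 2.794649; f(z_3) = -0.273605

2.79465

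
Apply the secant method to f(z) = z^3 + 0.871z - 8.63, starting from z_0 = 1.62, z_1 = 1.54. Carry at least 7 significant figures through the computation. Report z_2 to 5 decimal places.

1.97488

f(z_0) = -2.967452, f(z_1) = -3.636396
z_2 = 1.540000 - (-3.636396)·(1.540000 - 1.620000)/(-3.636396 - (-2.967452)) = 1.974882; f(z_2) = 0.792475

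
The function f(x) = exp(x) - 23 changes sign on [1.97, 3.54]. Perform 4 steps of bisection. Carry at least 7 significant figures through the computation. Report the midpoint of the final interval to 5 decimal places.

f(1.970000) = -15.829324, f(3.540000) = 11.466919 (opposite signs)
step 1: m = 2.755000, f(m) = -7.278959 < 0 → root in [2.755000, 3.540000]
step 2: m = 3.147500, f(m) = 0.277797 > 0 → root in [2.755000, 3.147500]
step 3: m = 2.951250, f(m) = -3.870149 < 0 → root in [2.951250, 3.147500]
step 4: m = 3.049375, f(m) = -1.897849 < 0 → root in [3.049375, 3.147500]
Midpoint of [3.049375, 3.147500] = 3.098438

3.09844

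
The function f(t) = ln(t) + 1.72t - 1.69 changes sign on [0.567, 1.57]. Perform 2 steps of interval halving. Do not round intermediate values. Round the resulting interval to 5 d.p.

f(0.567000) = -1.282156, f(1.570000) = 1.461476 (opposite signs)
step 1: m = 1.068500, f(m) = 0.214076 > 0 → root in [0.567000, 1.068500]
step 2: m = 0.817750, f(m) = -0.484669 < 0 → root in [0.817750, 1.068500]

[0.81775, 1.06850]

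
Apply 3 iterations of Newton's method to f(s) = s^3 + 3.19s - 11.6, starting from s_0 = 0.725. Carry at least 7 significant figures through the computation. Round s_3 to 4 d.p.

1.8155

Newton update: s ← s − f(s)/f'(s).
f'(s) = 3s^2 + 3.19
s_0 = 0.725000: f = -8.906172, f' = 4.766875 → s_1 = 0.725000 - (-8.906172)/(4.766875) = 2.593346
s_1 = 2.593346: f = 14.114176, f' = 23.366331 → s_2 = 2.593346 - (14.114176)/(23.366331) = 1.989307
s_2 = 1.989307: f = 2.618258, f' = 15.062027 → s_3 = 1.989307 - (2.618258)/(15.062027) = 1.815475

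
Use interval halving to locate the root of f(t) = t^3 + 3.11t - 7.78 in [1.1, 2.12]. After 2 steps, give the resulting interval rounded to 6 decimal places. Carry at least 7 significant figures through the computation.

[1.355000, 1.610000]

f(1.100000) = -3.028000, f(2.120000) = 8.341328 (opposite signs)
step 1: m = 1.610000, f(m) = 1.400381 > 0 → root in [1.100000, 1.610000]
step 2: m = 1.355000, f(m) = -1.078136 < 0 → root in [1.355000, 1.610000]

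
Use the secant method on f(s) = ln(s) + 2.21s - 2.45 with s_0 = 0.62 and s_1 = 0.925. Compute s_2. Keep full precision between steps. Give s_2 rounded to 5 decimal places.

1.06235

f(s_0) = -1.557836, f(s_1) = -0.483712
s_2 = 0.925000 - (-0.483712)·(0.925000 - 0.620000)/(-0.483712 - (-1.557836)) = 1.062351; f(s_2) = -0.041720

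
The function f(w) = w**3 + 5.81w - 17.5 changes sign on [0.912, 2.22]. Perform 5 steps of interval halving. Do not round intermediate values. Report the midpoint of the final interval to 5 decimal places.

1.87256

f(0.912000) = -11.442729, f(2.220000) = 6.339248 (opposite signs)
step 1: m = 1.566000, f(m) = -4.561151 < 0 → root in [1.566000, 2.220000]
step 2: m = 1.893000, f(m) = 0.281799 > 0 → root in [1.566000, 1.893000]
step 3: m = 1.729500, f(m) = -2.278376 < 0 → root in [1.729500, 1.893000]
step 4: m = 1.811250, f(m) = -1.034603 < 0 → root in [1.811250, 1.893000]
step 5: m = 1.852125, f(m) = -0.385685 < 0 → root in [1.852125, 1.893000]
Midpoint of [1.852125, 1.893000] = 1.872563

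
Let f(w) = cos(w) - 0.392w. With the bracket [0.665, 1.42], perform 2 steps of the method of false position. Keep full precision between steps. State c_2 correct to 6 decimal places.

False-position update: c = (a·f(b) − b·f(a))/(f(b) − f(a)); replace the endpoint whose sign matches f(c).
f(0.665000) = 0.526237, f(1.420000) = -0.406415
step 1: c = 1.090999, f(c) = 0.033927 > 0 → new bracket [1.090999, 1.420000]
step 2: c = 1.116348, f(c) = 0.001358 > 0 → new bracket [1.116348, 1.420000]

1.116348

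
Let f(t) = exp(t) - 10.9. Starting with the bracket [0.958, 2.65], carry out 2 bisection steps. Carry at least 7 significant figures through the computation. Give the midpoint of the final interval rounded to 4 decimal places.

2.4385

f(0.958000) = -8.293522, f(2.650000) = 3.254039 (opposite signs)
step 1: m = 1.804000, f(m) = -4.826105 < 0 → root in [1.804000, 2.650000]
step 2: m = 2.227000, f(m) = -1.627992 < 0 → root in [2.227000, 2.650000]
Midpoint of [2.227000, 2.650000] = 2.438500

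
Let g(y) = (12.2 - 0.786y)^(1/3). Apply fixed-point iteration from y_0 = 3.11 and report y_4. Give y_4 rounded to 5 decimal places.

y_1 = g(3.110000) = 2.136734
y_2 = g(2.136734) = 2.191186
y_3 = g(2.191186) = 2.188210
y_4 = g(2.188210) = 2.188373

2.18837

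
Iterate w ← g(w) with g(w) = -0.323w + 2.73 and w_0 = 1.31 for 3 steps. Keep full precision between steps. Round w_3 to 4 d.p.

2.0889

w_1 = g(1.310000) = 2.306870
w_2 = g(2.306870) = 1.984881
w_3 = g(1.984881) = 2.088883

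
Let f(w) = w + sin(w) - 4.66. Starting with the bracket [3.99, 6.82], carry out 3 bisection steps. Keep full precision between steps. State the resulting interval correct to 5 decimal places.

f(3.990000) = -1.420228, f(6.820000) = 2.671401 (opposite signs)
step 1: m = 5.405000, f(m) = -0.024581 < 0 → root in [5.405000, 6.820000]
step 2: m = 6.112500, f(m) = 1.282642 > 0 → root in [5.405000, 6.112500]
step 3: m = 5.758750, f(m) = 0.598026 > 0 → root in [5.405000, 5.758750]

[5.40500, 5.75875]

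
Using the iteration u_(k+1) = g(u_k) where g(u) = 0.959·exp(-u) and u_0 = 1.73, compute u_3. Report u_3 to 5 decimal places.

0.42702

u_1 = g(1.730000) = 0.170016
u_2 = g(0.170016) = 0.809062
u_3 = g(0.809062) = 0.427019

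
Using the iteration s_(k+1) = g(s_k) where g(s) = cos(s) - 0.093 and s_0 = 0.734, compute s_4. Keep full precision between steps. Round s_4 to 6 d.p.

s_1 = g(0.734000) = 0.649501
s_2 = g(0.649501) = 0.703386
s_3 = g(0.703386) = 0.669657
s_4 = g(0.669657) = 0.691035

0.691035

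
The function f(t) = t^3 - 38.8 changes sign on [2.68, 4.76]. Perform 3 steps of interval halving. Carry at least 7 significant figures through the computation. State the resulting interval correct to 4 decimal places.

f(2.680000) = -19.551168, f(4.760000) = 69.050176 (opposite signs)
step 1: m = 3.720000, f(m) = 12.678848 > 0 → root in [2.680000, 3.720000]
step 2: m = 3.200000, f(m) = -6.032000 < 0 → root in [3.200000, 3.720000]
step 3: m = 3.460000, f(m) = 2.621736 > 0 → root in [3.200000, 3.460000]

[3.2000, 3.4600]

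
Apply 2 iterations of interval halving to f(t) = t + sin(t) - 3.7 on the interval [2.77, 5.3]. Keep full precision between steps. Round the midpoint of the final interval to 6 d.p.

f(2.770000) = -0.566900, f(5.300000) = 0.767733 (opposite signs)
step 1: m = 4.035000, f(m) = -0.444212 < 0 → root in [4.035000, 5.300000]
step 2: m = 4.667500, f(m) = -0.031493 < 0 → root in [4.667500, 5.300000]
Midpoint of [4.667500, 5.300000] = 4.983750

4.983750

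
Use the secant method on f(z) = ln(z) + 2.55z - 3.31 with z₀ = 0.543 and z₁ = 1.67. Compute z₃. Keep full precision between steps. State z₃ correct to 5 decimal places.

Secant update: z_(k+1) = z_k − f(z_k)·(z_k − z_(k-1))/(f(z_k) − f(z_(k-1))).
f(z_0) = -2.535996, f(z_1) = 1.461324
z_2 = 1.670000 - (1.461324)·(1.670000 - 0.543000)/(1.461324 - (-2.535996)) = 1.257996; f(z_2) = 0.127410
z_3 = 1.257996 - (0.127410)·(1.257996 - 1.670000)/(0.127410 - (1.461324)) = 1.218643; f(z_3) = -0.004722

1.21864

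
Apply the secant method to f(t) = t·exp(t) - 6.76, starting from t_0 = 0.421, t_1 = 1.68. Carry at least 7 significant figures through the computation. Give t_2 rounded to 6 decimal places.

f(t_0) = -6.118613, f(t_1) = 2.254134
t_2 = 1.680000 - (2.254134)·(1.680000 - 0.421000)/(2.254134 - (-6.118613)) = 1.341049; f(t_2) = -1.633104

1.341049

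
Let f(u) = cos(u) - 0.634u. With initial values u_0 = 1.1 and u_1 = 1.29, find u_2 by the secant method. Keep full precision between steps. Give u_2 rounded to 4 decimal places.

0.9440

f(u_0) = -0.243804, f(u_1) = -0.540739
u_2 = 1.290000 - (-0.540739)·(1.290000 - 1.100000)/(-0.540739 - (-0.243804)) = 0.943997; f(u_2) = -0.011939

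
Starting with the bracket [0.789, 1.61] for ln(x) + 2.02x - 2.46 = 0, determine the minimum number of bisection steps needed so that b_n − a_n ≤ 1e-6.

20

Initial width b − a = 1.61 − 0.789 = 0.821000.
After n steps the width is (b−a)/2^n; need (b−a)/2^n ≤ 1e-6.
So n ≥ log₂(0.821000/1e-6) = log₂(821000.0000) ≈ 19.6470.
Hence n = 20.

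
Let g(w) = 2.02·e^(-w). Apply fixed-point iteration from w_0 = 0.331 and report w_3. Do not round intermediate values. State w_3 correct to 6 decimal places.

w_1 = g(0.331000) = 1.450774
w_2 = g(1.450774) = 0.473465
w_3 = g(0.473465) = 1.258137

1.258137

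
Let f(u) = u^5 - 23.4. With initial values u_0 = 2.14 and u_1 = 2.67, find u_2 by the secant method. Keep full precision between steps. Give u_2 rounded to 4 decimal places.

2.0146

f(u_0) = 21.481655, f(u_1) = 112.292645
u_2 = 2.670000 - (112.292645)·(2.670000 - 2.140000)/(112.292645 - (21.481655)) = 2.014627; f(u_2) = 9.787373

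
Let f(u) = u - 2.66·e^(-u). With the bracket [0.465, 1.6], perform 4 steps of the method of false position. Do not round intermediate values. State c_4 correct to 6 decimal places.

0.989387

f(0.465000) = -1.205839, f(1.600000) = 1.062955
step 1: c = 1.068240, f(c) = 0.154230 > 0 → new bracket [0.465000, 1.068240]
step 2: c = 0.999833, f(c) = 0.021111 > 0 → new bracket [0.465000, 0.999833]
step 3: c = 0.990631, f(c) = 0.002860 > 0 → new bracket [0.465000, 0.990631]
step 4: c = 0.989387, f(c) = 0.000387 > 0 → new bracket [0.465000, 0.989387]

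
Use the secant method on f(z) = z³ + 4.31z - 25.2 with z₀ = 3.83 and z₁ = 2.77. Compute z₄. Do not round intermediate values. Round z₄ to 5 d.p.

f(z_0) = 47.489187, f(z_1) = 7.992633
z_2 = 2.770000 - (7.992633)·(2.770000 - 3.830000)/(7.992633 - (47.489187)) = 2.555495; f(z_2) = 2.502994
z_3 = 2.555495 - (2.502994)·(2.555495 - 2.770000)/(2.502994 - (7.992633)) = 2.457692; f(z_3) = 0.237735
z_4 = 2.457692 - (0.237735)·(2.457692 - 2.555495)/(0.237735 - (2.502994)) = 2.447428; f(z_4) = 0.008276

2.44743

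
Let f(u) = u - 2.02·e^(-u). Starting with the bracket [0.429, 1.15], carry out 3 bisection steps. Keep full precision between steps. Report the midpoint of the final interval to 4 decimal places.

0.8346

f(0.429000) = -0.886343, f(1.150000) = 0.510394 (opposite signs)
step 1: m = 0.789500, f(m) = -0.127725 < 0 → root in [0.789500, 1.150000]
step 2: m = 0.969750, f(m) = 0.203811 > 0 → root in [0.789500, 0.969750]
step 3: m = 0.879625, f(m) = 0.041449 > 0 → root in [0.789500, 0.879625]
Midpoint of [0.789500, 0.879625] = 0.834562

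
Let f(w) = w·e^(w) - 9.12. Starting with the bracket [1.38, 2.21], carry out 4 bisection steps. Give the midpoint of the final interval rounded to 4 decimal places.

f(1.380000) = -3.634636, f(2.210000) = 11.025733 (opposite signs)
step 1: m = 1.795000, f(m) = 1.684957 > 0 → root in [1.380000, 1.795000]
step 2: m = 1.587500, f(m) = -1.354736 < 0 → root in [1.587500, 1.795000]
step 3: m = 1.691250, f(m) = 0.057161 > 0 → root in [1.587500, 1.691250]
step 4: m = 1.639375, f(m) = -0.674024 < 0 → root in [1.639375, 1.691250]
Midpoint of [1.639375, 1.691250] = 1.665312

1.6653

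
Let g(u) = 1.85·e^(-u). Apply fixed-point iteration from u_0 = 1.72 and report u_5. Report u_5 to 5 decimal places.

u_1 = g(1.720000) = 0.331272
u_2 = g(0.331272) = 1.328318
u_3 = g(1.328318) = 0.490107
u_4 = g(0.490107) = 1.133238
u_5 = g(1.133238) = 0.595680

0.59568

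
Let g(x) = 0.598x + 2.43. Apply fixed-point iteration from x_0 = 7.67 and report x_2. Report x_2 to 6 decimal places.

x_1 = g(7.670000) = 7.016660
x_2 = g(7.016660) = 6.625963

6.625963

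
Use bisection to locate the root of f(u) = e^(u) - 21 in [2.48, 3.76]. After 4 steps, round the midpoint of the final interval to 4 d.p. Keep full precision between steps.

f(2.480000) = -9.058736, f(3.760000) = 21.948426 (opposite signs)
step 1: m = 3.120000, f(m) = 1.646380 > 0 → root in [2.480000, 3.120000]
step 2: m = 2.800000, f(m) = -4.555353 < 0 → root in [2.800000, 3.120000]
step 3: m = 2.960000, f(m) = -1.702028 < 0 → root in [2.960000, 3.120000]
step 4: m = 3.040000, f(m) = -0.094757 < 0 → root in [3.040000, 3.120000]
Midpoint of [3.040000, 3.120000] = 3.080000

3.0800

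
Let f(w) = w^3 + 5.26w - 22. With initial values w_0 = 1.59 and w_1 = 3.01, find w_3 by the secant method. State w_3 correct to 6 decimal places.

2.151552

Secant update: w_(k+1) = w_k − f(w_k)·(w_k − w_(k-1))/(f(w_k) − f(w_(k-1))).
f(w_0) = -9.616921, f(w_1) = 21.103501
w_2 = 3.010000 - (21.103501)·(3.010000 - 1.590000)/(21.103501 - (-9.616921)) = 2.034526; f(w_2) = -2.876887
w_3 = 2.034526 - (-2.876887)·(2.034526 - 3.010000)/(-2.876887 - (21.103501)) = 2.151552; f(w_3) = -0.722923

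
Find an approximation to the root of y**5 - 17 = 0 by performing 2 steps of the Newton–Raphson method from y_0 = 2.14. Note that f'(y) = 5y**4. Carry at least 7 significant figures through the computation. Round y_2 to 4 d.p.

Newton update: y ← y − f(y)/f'(y).
y_0 = 2.140000: f = 27.881655, f' = 104.863681 → y_1 = 2.140000 - (27.881655)/(104.863681) = 1.874115
y_1 = 1.874115: f = 6.119661, f' = 61.681534 → y_2 = 1.874115 - (6.119661)/(61.681534) = 1.774901

1.7749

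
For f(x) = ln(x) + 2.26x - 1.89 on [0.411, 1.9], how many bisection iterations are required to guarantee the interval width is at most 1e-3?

11

Initial width b − a = 1.9 − 0.411 = 1.489000.
After n steps the width is (b−a)/2^n; need (b−a)/2^n ≤ 1e-3.
So n ≥ log₂(1.489000/1e-3) = log₂(1489.0000) ≈ 10.5401.
Hence n = 11.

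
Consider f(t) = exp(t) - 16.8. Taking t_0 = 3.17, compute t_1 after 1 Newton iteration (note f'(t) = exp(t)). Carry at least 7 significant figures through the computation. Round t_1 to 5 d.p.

2.87566

t_0 = 3.170000: f = 7.007484, f' = 23.807484 → t_1 = 3.170000 - (7.007484)/(23.807484) = 2.875660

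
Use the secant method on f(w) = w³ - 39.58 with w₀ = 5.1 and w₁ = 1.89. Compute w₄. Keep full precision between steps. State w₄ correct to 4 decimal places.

3.3031

f(w_0) = 93.071000, f(w_1) = -32.828731
w_2 = 1.890000 - (-32.828731)·(1.890000 - 5.100000)/(-32.828731 - (93.071000)) = 2.727017; f(w_2) = -19.300204
w_3 = 2.727017 - (-19.300204)·(2.727017 - 1.890000)/(-19.300204 - (-32.828731)) = 3.921131; f(w_3) = 20.708436
w_4 = 3.921131 - (20.708436)·(3.921131 - 2.727017)/(20.708436 - (-19.300204)) = 3.303059; f(w_4) = -3.542981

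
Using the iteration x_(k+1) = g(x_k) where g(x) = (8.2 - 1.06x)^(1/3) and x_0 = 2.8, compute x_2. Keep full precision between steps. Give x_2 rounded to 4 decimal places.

1.8527

x_1 = g(2.800000) = 1.736025
x_2 = g(1.736025) = 1.852741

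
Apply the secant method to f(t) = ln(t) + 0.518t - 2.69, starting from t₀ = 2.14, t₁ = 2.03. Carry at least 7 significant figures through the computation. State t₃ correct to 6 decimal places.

Secant update: t_(k+1) = t_k − f(t_k)·(t_k − t_(k-1))/(f(t_k) − f(t_(k-1))).
f(t_0) = -0.820674, f(t_1) = -0.930424
t_2 = 2.030000 - (-0.930424)·(2.030000 - 2.140000)/(-0.930424 - (-0.820674)) = 2.962543; f(t_2) = -0.069354
t_3 = 2.962543 - (-0.069354)·(2.962543 - 2.030000)/(-0.069354 - (-0.930424)) = 3.037655; f(t_3) = -0.005409

3.037655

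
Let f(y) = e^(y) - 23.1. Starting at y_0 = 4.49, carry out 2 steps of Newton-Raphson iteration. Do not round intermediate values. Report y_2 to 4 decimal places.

3.2929

f'(y) = e^(y)
y_0 = 4.490000: f = 66.021446, f' = 89.121446 → y_1 = 4.490000 - (66.021446)/(89.121446) = 3.749197
y_1 = 3.749197: f = 19.386946, f' = 42.486946 → y_2 = 3.749197 - (19.386946)/(42.486946) = 3.292893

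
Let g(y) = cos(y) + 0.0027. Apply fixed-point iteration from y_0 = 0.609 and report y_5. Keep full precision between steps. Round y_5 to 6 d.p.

0.758020

y_1 = g(0.609000) = 0.822920
y_2 = g(0.822920) = 0.682783
y_3 = g(0.682783) = 0.778520
y_4 = g(0.778520) = 0.714654
y_5 = g(0.714654) = 0.758020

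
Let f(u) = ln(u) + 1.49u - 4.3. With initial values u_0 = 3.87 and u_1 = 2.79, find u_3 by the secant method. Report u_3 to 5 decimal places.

Secant update: u_(k+1) = u_k − f(u_k)·(u_k − u_(k-1))/(f(u_k) − f(u_(k-1))).
f(u_0) = 2.819555, f(u_1) = 0.883142
u_2 = 2.790000 - (0.883142)·(2.790000 - 3.870000)/(0.883142 - (2.819555)) = 2.297443; f(u_2) = -0.045012
u_3 = 2.297443 - (-0.045012)·(2.297443 - 2.790000)/(-0.045012 - (0.883142)) = 2.321331; f(u_3) = 0.000923

2.32133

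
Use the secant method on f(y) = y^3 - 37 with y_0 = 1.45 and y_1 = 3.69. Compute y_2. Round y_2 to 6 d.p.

Secant update: y_(k+1) = y_k − f(y_k)·(y_k − y_(k-1))/(f(y_k) − f(y_(k-1))).
f(y_0) = -33.951375, f(y_1) = 13.243409
y_2 = 3.690000 - (13.243409)·(3.690000 - 1.450000)/(13.243409 - (-33.951375)) = 3.061430; f(y_2) = -8.307202

3.061430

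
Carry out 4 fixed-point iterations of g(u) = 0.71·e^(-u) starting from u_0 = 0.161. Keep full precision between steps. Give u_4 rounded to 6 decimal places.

u_1 = g(0.161000) = 0.604417
u_2 = g(0.604417) = 0.387939
u_3 = g(0.387939) = 0.481702
u_4 = g(0.481702) = 0.438589

0.438589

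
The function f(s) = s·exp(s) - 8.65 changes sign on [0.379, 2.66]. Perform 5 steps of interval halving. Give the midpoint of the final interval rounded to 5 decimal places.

f(0.379000) = -8.096348, f(2.660000) = 29.378129 (opposite signs)
step 1: m = 1.519500, f(m) = -1.705977 < 0 → root in [1.519500, 2.660000]
step 2: m = 2.089750, f(m) = 8.241228 > 0 → root in [1.519500, 2.089750]
step 3: m = 1.804625, f(m) = 2.317955 > 0 → root in [1.519500, 1.804625]
step 4: m = 1.662063, f(m) = 0.109351 > 0 → root in [1.519500, 1.662063]
step 5: m = 1.590781, f(m) = -0.843111 < 0 → root in [1.590781, 1.662063]
Midpoint of [1.590781, 1.662063] = 1.626422

1.62642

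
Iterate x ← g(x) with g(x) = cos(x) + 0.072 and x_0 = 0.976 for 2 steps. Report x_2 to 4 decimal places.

x_1 = g(0.976000) = 0.632340
x_2 = g(0.632340) = 0.878647

0.8786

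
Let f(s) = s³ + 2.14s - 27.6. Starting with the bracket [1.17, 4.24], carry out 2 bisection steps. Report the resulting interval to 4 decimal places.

[2.7050, 3.4725]

f(1.170000) = -23.494587, f(4.240000) = 57.698624 (opposite signs)
step 1: m = 2.705000, f(m) = -2.018747 < 0 → root in [2.705000, 4.240000]
step 2: m = 3.472500, f(m) = 21.703445 > 0 → root in [2.705000, 3.472500]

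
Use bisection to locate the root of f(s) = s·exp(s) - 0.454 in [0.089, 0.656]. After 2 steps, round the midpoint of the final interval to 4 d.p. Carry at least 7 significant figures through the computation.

0.3016

f(0.089000) = -0.356716, f(0.656000) = 0.810157 (opposite signs)
step 1: m = 0.372500, f(m) = 0.086631 > 0 → root in [0.089000, 0.372500]
step 2: m = 0.230750, f(m) = -0.163360 < 0 → root in [0.230750, 0.372500]
Midpoint of [0.230750, 0.372500] = 0.301625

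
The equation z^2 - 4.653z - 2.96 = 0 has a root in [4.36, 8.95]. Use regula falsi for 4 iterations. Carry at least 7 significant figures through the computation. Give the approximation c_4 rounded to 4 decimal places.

f(4.360000) = -4.237480, f(8.950000) = 35.498150
step 1: c = 4.849486, f(c) = -2.007144 < 0 → new bracket [4.849486, 8.950000]
step 2: c = 5.068930, f(c) = -0.851679 < 0 → new bracket [5.068930, 8.950000]
step 3: c = 5.159864, f(c) = -0.344651 < 0 → new bracket [5.159864, 8.950000]
step 4: c = 5.196308, f(c) = -0.136802 < 0 → new bracket [5.196308, 8.950000]

5.1963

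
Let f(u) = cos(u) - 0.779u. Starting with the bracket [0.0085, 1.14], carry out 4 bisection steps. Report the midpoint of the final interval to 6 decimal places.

f(0.008500) = 0.993342, f(1.140000) = -0.470465 (opposite signs)
step 1: m = 0.574250, f(m) = 0.392259 > 0 → root in [0.574250, 1.140000]
step 2: m = 0.857125, f(m) = -0.013087 < 0 → root in [0.574250, 0.857125]
step 3: m = 0.715687, f(m) = 0.197122 > 0 → root in [0.715687, 0.857125]
step 4: m = 0.786406, f(m) = 0.093783 > 0 → root in [0.786406, 0.857125]
Midpoint of [0.786406, 0.857125] = 0.821766

0.821766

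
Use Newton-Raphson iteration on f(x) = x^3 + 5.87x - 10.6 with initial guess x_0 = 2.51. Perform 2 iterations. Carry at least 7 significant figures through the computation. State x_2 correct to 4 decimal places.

f'(x) = 3x^2 + 5.87
x_0 = 2.510000: f = 19.946951, f' = 24.770300 → x_1 = 2.510000 - (19.946951)/(24.770300) = 1.704723
x_1 = 1.704723: f = 4.360787, f' = 14.588242 → x_2 = 1.704723 - (4.360787)/(14.588242) = 1.405798

1.4058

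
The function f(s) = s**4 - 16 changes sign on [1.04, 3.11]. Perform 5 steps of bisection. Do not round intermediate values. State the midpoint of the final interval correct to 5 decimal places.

f(1.040000) = -14.830141, f(3.110000) = 77.549518 (opposite signs)
step 1: m = 2.075000, f(m) = 2.538407 > 0 → root in [1.040000, 2.075000]
step 2: m = 1.557500, f(m) = -10.115464 < 0 → root in [1.557500, 2.075000]
step 3: m = 1.816250, f(m) = -5.118156 < 0 → root in [1.816250, 2.075000]
step 4: m = 1.945625, f(m) = -1.670318 < 0 → root in [1.945625, 2.075000]
step 5: m = 2.010313, f(m) = 0.332561 > 0 → root in [1.945625, 2.010313]
Midpoint of [1.945625, 2.010313] = 1.977969

1.97797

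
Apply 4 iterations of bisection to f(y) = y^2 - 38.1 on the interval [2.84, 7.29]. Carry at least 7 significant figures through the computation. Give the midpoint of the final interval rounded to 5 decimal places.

f(2.840000) = -30.034400, f(7.290000) = 15.044100 (opposite signs)
step 1: m = 5.065000, f(m) = -12.445775 < 0 → root in [5.065000, 7.290000]
step 2: m = 6.177500, f(m) = 0.061506 > 0 → root in [5.065000, 6.177500]
step 3: m = 5.621250, f(m) = -6.501548 < 0 → root in [5.621250, 6.177500]
step 4: m = 5.899375, f(m) = -3.297375 < 0 → root in [5.899375, 6.177500]
Midpoint of [5.899375, 6.177500] = 6.038438

6.03844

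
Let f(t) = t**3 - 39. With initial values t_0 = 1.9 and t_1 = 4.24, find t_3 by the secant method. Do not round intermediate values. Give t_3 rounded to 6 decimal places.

3.298465

Secant update: t_(k+1) = t_k − f(t_k)·(t_k − t_(k-1))/(f(t_k) − f(t_(k-1))).
f(t_0) = -32.141000, f(t_1) = 37.225024
t_2 = 4.240000 - (37.225024)·(4.240000 - 1.900000)/(37.225024 - (-32.141000)) = 2.984248; f(t_2) = -12.423087
t_3 = 2.984248 - (-12.423087)·(2.984248 - 4.240000)/(-12.423087 - (37.225024)) = 3.298465; f(t_3) = -3.113113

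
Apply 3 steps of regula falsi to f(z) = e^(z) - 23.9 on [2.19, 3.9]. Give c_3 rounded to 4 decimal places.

f(2.190000) = -14.964787, f(3.900000) = 25.502449
step 1: c = 2.822358, f(c) = -7.083541 < 0 → new bracket [2.822358, 3.900000]
step 2: c = 3.056616, f(c) = -2.644496 < 0 → new bracket [3.056616, 3.900000]
step 3: c = 3.135855, f(c) = -0.891712 < 0 → new bracket [3.135855, 3.900000]

3.1359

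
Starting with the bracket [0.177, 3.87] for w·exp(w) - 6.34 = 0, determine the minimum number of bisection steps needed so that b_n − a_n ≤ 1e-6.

Initial width b − a = 3.87 − 0.177 = 3.693000.
After n steps the width is (b−a)/2^n; need (b−a)/2^n ≤ 1e-6.
So n ≥ log₂(3.693000/1e-6) = log₂(3693000.0000) ≈ 21.8164.
Hence n = 22.

22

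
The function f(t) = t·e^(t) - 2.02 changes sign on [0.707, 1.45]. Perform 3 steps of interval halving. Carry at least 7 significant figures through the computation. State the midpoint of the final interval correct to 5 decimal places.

0.84631

f(0.707000) = -0.586276, f(1.450000) = 4.161516 (opposite signs)
step 1: m = 1.078500, f(m) = 1.151077 > 0 → root in [0.707000, 1.078500]
step 2: m = 0.892750, f(m) = 0.159949 > 0 → root in [0.707000, 0.892750]
step 3: m = 0.799875, f(m) = -0.240068 < 0 → root in [0.799875, 0.892750]
Midpoint of [0.799875, 0.892750] = 0.846312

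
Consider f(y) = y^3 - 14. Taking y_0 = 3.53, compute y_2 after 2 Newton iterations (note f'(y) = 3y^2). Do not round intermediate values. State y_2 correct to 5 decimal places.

2.44571

y_0 = 3.530000: f = 29.986977, f' = 37.382700 → y_1 = 3.530000 - (29.986977)/(37.382700) = 2.727838
y_1 = 2.727838: f = 6.298118, f' = 22.323302 → y_2 = 2.727838 - (6.298118)/(22.323302) = 2.445706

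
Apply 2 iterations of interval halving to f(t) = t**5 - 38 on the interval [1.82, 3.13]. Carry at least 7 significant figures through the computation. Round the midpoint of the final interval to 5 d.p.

f(1.820000) = -18.030971, f(3.130000) = 262.415051 (opposite signs)
step 1: m = 2.475000, f(m) = 54.870122 > 0 → root in [1.820000, 2.475000]
step 2: m = 2.147500, f(m) = 7.673665 > 0 → root in [1.820000, 2.147500]
Midpoint of [1.820000, 2.147500] = 1.983750

1.98375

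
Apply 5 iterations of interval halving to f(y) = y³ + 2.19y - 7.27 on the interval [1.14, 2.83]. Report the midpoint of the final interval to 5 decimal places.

1.58891

f(1.140000) = -3.291856, f(2.830000) = 21.592887 (opposite signs)
step 1: m = 1.985000, f(m) = 4.898497 > 0 → root in [1.140000, 1.985000]
step 2: m = 1.562500, f(m) = -0.033428 < 0 → root in [1.562500, 1.985000]
step 3: m = 1.773750, f(m) = 2.195065 > 0 → root in [1.562500, 1.773750]
step 4: m = 1.668125, f(m) = 1.024987 > 0 → root in [1.562500, 1.668125]
step 5: m = 1.615312, f(m) = 0.482263 > 0 → root in [1.562500, 1.615312]
Midpoint of [1.562500, 1.615312] = 1.588906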